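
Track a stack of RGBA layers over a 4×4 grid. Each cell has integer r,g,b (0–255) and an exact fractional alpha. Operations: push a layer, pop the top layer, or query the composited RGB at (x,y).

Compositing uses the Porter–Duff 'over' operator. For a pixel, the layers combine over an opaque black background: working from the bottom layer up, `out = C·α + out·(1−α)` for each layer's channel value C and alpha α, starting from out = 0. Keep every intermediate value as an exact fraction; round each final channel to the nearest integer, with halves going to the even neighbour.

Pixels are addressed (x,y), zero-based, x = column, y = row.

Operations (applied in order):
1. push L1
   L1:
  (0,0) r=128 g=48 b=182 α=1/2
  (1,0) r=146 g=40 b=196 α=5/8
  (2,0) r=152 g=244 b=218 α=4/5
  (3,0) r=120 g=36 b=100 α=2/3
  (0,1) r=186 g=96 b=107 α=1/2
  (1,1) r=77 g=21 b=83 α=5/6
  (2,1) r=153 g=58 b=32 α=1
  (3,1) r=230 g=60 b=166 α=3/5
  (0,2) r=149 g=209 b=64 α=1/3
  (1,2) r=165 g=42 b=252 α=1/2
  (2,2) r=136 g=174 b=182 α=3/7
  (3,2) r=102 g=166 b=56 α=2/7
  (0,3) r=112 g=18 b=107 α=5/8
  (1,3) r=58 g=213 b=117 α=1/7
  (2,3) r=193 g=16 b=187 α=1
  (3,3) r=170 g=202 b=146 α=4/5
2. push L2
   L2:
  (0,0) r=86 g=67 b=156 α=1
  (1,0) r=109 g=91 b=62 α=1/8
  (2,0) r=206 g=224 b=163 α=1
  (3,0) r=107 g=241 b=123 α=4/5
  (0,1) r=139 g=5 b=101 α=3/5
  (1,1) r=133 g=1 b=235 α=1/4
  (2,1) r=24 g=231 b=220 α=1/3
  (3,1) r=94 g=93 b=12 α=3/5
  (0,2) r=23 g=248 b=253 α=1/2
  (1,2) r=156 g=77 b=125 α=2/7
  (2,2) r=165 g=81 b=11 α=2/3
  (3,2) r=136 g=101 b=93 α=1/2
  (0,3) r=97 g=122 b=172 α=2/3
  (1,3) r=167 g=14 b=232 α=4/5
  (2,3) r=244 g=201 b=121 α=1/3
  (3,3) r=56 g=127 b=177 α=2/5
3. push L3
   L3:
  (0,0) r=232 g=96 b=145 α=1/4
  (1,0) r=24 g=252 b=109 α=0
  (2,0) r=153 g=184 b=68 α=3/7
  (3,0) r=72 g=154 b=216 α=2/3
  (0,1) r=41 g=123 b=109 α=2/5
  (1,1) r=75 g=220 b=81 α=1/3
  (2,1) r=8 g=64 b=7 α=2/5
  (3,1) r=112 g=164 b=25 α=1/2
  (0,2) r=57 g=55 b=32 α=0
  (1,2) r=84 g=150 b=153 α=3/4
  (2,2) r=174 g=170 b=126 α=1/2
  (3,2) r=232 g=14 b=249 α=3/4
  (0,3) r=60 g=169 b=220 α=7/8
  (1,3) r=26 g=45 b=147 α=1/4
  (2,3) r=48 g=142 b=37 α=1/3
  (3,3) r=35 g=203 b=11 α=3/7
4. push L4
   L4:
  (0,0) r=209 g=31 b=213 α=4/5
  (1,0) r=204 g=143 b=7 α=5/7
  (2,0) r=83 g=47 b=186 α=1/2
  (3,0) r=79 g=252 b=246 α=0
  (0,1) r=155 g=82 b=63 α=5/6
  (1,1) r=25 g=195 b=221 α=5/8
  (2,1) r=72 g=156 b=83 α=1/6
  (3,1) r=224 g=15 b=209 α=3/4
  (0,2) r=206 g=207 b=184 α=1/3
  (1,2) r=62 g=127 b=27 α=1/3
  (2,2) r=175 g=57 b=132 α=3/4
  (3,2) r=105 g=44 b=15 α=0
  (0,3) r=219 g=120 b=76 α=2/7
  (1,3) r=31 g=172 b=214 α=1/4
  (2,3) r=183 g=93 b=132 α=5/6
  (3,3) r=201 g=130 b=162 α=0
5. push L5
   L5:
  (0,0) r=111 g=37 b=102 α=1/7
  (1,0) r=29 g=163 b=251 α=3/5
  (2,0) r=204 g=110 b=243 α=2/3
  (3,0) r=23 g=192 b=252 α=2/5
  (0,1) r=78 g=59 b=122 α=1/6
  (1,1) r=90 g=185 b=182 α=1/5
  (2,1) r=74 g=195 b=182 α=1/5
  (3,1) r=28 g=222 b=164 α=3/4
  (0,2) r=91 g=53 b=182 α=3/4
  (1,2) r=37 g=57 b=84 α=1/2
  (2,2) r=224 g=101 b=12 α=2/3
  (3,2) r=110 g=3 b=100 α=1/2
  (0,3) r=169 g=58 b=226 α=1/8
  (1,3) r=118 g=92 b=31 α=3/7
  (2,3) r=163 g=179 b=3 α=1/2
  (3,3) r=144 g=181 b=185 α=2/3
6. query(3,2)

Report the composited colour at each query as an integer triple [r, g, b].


(3,2) stack=L1,L2,L3,L4,L5; from [0,0,0]:
+L1 (α=2/7) → [204/7, 332/7, 16]
+L2 (α=1/2) → [578/7, 1039/14, 109/2]
+L3 (α=3/4) → [2725/14, 1627/56, 1603/8]
+L4 (α=0) → [2725/14, 1627/56, 1603/8]
+L5 (α=1/2) → [4265/28, 1795/112, 2403/16]
= [152, 16, 150]


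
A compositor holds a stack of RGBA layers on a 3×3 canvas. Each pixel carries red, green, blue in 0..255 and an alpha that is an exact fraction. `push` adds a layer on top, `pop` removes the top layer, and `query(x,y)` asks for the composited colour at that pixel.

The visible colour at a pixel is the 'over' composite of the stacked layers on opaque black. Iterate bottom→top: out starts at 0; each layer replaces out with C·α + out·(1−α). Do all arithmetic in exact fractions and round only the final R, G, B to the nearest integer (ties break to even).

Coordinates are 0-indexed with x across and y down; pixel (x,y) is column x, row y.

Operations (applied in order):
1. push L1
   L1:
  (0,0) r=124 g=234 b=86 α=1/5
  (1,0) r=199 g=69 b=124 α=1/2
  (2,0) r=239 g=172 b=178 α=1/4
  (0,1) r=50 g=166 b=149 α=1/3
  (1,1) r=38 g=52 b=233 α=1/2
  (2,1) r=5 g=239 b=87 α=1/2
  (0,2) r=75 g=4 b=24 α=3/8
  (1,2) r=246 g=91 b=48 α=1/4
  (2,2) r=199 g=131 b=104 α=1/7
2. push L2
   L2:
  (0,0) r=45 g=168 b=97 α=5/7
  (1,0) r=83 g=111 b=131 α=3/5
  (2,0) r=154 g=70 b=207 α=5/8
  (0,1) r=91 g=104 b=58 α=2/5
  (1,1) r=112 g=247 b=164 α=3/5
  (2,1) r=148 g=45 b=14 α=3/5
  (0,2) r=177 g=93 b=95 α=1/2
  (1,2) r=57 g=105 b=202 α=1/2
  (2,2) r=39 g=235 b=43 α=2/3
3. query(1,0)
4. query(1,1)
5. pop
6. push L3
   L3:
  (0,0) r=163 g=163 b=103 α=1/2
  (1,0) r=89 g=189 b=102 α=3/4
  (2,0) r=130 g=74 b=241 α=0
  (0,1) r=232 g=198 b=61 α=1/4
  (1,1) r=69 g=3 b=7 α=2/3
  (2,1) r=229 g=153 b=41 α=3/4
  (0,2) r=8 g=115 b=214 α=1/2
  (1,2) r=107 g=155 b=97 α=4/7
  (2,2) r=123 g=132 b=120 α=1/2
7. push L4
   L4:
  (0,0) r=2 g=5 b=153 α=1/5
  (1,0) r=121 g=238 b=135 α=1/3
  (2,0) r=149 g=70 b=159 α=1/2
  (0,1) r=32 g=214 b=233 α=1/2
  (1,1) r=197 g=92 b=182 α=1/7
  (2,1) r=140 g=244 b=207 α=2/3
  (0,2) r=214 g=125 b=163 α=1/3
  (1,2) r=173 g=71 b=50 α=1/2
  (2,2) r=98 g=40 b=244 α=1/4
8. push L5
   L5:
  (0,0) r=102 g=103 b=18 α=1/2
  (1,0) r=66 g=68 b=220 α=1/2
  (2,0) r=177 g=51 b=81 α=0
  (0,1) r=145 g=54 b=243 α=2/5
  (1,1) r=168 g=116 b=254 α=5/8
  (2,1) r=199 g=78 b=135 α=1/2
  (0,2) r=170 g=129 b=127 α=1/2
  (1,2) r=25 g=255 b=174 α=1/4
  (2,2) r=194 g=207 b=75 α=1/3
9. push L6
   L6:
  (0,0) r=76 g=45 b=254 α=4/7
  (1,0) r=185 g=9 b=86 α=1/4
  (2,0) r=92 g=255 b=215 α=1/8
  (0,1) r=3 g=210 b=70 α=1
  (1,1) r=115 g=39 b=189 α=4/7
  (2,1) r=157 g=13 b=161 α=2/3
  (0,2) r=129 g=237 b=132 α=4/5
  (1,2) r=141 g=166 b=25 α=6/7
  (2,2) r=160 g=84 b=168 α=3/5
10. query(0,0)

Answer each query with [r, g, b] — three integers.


query (1,0) [L1,L2] — begin 0,0,0
+L1 (α=1/2) → [199/2, 69/2, 62]
+L2 (α=3/5) → [448/5, 402/5, 517/5]
= [90, 80, 103]

query (1,1) [L1,L2] — begin 0,0,0
after L1 α=1/2: [19, 26, 233/2]
after L2 α=3/5: [374/5, 793/5, 145]
→ [75, 159, 145]

at x=0,y=0 over L1,L3,L4,L5,L6:
after L1 α=1/5: [124/5, 234/5, 86/5]
after L3 α=1/2: [939/10, 1049/10, 601/10]
after L4 α=1/5: [1888/25, 2123/25, 1967/25]
after L5 α=1/2: [2219/25, 2349/25, 2417/50]
after L6 α=4/7: [14257/175, 11547/175, 8293/50]
= [81, 66, 166]


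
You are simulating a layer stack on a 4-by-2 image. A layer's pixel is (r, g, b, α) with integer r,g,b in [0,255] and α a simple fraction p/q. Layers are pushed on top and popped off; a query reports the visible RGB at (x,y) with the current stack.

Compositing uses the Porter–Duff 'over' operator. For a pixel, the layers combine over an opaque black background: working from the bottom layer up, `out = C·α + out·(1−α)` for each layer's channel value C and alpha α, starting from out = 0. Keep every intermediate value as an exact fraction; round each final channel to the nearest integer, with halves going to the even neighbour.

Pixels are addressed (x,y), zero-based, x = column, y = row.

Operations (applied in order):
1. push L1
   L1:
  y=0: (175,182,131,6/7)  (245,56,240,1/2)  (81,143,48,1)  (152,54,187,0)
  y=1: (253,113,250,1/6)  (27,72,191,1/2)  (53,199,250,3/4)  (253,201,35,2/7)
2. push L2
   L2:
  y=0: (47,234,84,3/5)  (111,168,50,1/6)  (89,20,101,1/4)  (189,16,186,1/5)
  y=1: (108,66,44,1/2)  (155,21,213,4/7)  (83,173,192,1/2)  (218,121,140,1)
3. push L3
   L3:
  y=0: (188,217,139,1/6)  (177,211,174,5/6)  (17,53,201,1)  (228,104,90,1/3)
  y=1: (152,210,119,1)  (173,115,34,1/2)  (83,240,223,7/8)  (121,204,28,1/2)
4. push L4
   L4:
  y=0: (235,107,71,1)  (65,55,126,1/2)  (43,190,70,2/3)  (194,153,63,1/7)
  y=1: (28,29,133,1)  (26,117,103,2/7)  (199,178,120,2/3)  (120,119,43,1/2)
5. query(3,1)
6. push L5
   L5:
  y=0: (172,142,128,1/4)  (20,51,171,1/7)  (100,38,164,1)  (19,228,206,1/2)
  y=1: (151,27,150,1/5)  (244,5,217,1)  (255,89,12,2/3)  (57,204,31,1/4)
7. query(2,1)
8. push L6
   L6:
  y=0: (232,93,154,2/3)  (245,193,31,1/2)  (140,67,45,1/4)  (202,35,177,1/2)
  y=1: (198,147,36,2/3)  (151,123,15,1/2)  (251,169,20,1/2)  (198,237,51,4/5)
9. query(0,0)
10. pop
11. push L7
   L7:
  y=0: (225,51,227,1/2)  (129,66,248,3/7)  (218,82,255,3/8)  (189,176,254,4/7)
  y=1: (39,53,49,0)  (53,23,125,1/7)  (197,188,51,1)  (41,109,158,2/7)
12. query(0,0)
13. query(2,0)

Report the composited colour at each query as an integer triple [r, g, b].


(3,1) stack=L1,L2,L3,L4; from [0,0,0]:
+L1 (α=2/7) → [506/7, 402/7, 10]
+L2 (α=1) → [218, 121, 140]
+L3 (α=1/2) → [339/2, 325/2, 84]
+L4 (α=1/2) → [579/4, 563/4, 127/2]
rounded: [145, 141, 64]

at x=2,y=1 over L1,L2,L3,L4,L5:
after L1 α=3/4: [159/4, 597/4, 375/2]
after L2 α=1/2: [491/8, 1289/8, 759/4]
after L3 α=7/8: [5139/64, 14729/64, 7003/32]
after L4 α=2/3: [30611/192, 37513/192, 14683/96]
after L5 α=2/3: [128531/576, 71689/576, 16987/288]
= [223, 124, 59]

at x=0,y=0 over L1,L2,L3,L4,L5,L6:
L1 α=6/7: [150, 156, 786/7]
L2 α=3/5: [441/5, 1014/5, 3336/35]
L3 α=1/6: [629/6, 1231/6, 4309/42]
L4 α=1: [235, 107, 71]
L5 α=1/4: [877/4, 463/4, 341/4]
L6 α=2/3: [911/4, 1207/12, 1573/12]
= [228, 101, 131]

at x=0,y=0 over L1,L2,L3,L4,L5,L7:
after L1 α=6/7: [150, 156, 786/7]
after L2 α=3/5: [441/5, 1014/5, 3336/35]
after L3 α=1/6: [629/6, 1231/6, 4309/42]
after L4 α=1: [235, 107, 71]
after L5 α=1/4: [877/4, 463/4, 341/4]
after L7 α=1/2: [1777/8, 667/8, 1249/8]
= [222, 83, 156]

(2,0) stack=L1,L2,L3,L4,L5,L7; from [0,0,0]:
L1 α=1: [81, 143, 48]
L2 α=1/4: [83, 449/4, 245/4]
L3 α=1: [17, 53, 201]
L4 α=2/3: [103/3, 433/3, 341/3]
L5 α=1: [100, 38, 164]
L7 α=3/8: [577/4, 109/2, 1585/8]
rounded: [144, 54, 198]


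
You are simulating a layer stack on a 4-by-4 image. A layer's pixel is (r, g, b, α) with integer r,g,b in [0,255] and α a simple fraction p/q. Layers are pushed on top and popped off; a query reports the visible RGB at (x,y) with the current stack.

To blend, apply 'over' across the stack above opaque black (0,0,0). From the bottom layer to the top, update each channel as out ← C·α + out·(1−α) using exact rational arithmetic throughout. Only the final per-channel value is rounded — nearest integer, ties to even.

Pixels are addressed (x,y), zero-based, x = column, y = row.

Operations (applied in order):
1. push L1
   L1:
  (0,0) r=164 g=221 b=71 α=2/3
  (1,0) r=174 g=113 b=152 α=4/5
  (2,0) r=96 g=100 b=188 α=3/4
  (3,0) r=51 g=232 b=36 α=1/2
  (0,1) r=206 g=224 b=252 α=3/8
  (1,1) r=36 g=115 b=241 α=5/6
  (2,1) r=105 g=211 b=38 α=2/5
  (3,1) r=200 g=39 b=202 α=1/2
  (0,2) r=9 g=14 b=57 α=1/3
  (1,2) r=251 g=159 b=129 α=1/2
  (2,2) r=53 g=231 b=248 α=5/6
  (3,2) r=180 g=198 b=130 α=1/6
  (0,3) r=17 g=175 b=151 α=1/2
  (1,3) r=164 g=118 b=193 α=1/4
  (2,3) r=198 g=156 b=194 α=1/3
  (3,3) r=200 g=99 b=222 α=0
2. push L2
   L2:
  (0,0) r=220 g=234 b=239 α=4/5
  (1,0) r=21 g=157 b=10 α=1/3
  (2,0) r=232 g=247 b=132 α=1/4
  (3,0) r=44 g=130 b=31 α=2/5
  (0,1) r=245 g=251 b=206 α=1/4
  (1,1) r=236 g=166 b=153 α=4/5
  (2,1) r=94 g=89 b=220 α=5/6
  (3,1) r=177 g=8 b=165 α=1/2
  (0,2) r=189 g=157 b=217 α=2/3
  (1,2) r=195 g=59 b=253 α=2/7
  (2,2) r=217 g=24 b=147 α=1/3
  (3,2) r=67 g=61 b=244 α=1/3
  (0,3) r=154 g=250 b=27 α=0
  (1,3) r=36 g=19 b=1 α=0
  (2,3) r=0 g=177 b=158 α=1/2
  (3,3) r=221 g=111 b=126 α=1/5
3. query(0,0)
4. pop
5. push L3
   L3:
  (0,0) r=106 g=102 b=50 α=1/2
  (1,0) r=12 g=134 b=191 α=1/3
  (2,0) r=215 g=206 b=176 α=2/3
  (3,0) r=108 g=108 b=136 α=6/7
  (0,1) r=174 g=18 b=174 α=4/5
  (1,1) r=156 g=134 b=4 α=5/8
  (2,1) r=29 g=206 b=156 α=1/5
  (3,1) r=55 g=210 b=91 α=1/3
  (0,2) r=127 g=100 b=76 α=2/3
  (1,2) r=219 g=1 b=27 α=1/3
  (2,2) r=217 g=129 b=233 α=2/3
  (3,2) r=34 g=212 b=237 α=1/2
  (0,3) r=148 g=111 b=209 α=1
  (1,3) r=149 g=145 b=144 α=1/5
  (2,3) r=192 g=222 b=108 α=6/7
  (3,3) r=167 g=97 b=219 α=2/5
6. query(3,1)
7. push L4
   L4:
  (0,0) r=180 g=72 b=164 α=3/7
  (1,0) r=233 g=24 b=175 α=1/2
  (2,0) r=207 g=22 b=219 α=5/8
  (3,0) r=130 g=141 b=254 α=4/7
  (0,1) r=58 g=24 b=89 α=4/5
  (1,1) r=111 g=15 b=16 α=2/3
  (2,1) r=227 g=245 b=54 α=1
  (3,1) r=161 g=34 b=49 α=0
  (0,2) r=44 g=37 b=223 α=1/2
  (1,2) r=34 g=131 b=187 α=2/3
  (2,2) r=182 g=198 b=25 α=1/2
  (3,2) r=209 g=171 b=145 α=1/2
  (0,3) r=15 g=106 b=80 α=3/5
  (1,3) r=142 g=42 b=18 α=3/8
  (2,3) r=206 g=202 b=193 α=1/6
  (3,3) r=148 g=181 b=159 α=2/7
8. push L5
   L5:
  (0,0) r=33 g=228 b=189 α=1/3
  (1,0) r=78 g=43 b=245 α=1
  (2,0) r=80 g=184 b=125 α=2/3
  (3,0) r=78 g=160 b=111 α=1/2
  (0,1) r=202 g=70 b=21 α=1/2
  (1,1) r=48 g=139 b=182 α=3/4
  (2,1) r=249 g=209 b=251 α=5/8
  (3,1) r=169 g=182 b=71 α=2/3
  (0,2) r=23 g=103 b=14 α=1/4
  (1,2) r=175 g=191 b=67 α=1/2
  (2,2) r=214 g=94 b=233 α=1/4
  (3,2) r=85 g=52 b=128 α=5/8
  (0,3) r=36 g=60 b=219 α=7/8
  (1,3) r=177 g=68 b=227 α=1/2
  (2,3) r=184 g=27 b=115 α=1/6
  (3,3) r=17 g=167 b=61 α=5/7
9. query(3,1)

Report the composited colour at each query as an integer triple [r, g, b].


query (0,0) [L1,L2] — begin 0,0,0
L1 α=2/3: [328/3, 442/3, 142/3]
L2 α=4/5: [2968/15, 650/3, 602/3]
= [198, 217, 201]

at x=3,y=1 over L1,L3:
L1 α=1/2: [100, 39/2, 101]
L3 α=1/3: [85, 83, 293/3]
= [85, 83, 98]

(3,1) stack=L1,L3,L4,L5; from [0,0,0]:
after L1 α=1/2: [100, 39/2, 101]
after L3 α=1/3: [85, 83, 293/3]
after L4 α=0: [85, 83, 293/3]
after L5 α=2/3: [141, 149, 719/9]
= [141, 149, 80]


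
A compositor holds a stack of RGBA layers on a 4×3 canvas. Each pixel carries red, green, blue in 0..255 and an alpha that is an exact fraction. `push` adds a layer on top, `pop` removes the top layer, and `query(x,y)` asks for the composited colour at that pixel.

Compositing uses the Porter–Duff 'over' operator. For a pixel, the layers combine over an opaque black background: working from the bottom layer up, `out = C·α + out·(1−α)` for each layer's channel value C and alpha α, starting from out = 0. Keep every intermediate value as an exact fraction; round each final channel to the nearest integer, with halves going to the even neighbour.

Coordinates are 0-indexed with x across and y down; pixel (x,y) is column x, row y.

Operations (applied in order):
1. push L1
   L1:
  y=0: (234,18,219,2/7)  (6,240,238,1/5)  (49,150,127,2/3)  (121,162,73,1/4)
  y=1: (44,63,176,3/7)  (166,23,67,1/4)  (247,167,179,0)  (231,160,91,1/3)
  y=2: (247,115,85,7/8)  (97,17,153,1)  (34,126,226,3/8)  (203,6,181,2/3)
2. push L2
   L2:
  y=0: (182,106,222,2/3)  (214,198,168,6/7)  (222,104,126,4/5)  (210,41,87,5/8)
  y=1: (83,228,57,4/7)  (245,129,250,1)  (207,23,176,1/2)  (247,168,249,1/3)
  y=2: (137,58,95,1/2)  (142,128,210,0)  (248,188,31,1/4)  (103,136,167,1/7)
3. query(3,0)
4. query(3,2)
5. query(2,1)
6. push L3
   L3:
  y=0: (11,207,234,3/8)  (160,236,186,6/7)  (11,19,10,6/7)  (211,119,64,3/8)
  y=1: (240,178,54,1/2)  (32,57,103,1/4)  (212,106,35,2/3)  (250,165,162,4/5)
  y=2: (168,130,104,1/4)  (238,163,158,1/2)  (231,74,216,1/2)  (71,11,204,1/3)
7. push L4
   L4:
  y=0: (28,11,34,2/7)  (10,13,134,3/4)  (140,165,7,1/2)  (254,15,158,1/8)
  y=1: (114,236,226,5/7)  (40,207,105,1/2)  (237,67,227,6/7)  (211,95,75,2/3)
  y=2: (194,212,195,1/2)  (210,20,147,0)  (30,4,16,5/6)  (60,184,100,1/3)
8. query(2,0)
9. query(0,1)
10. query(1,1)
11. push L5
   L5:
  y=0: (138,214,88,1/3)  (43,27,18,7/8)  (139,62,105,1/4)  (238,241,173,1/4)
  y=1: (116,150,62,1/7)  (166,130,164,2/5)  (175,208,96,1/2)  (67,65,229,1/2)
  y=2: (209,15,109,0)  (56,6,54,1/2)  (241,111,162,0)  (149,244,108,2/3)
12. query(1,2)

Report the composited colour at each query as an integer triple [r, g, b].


at x=3,y=0 over L1,L2:
after L1 α=1/4: [121/4, 81/2, 73/4]
after L2 α=5/8: [4563/32, 653/16, 1959/32]
→ [143, 41, 61]

(3,2) stack=L1,L2; from [0,0,0]:
after L1 α=2/3: [406/3, 4, 362/3]
after L2 α=1/7: [915/7, 160/7, 891/7]
= [131, 23, 127]

(2,1) stack=L1,L2; from [0,0,0]:
after L1 α=0: [0, 0, 0]
after L2 α=1/2: [207/2, 23/2, 88]
rounded: [104, 12, 88]

(2,0) stack=L1,L2,L3,L4; from [0,0,0]:
L1 α=2/3: [98/3, 100, 254/3]
L2 α=4/5: [2762/15, 516/5, 1766/15]
L3 α=6/7: [536/15, 1086/35, 2666/105]
L4 α=1/2: [1318/15, 6861/70, 3401/210]
rounded: [88, 98, 16]

(0,1) stack=L1,L2,L3,L4; from [0,0,0]:
L1 α=3/7: [132/7, 27, 528/7]
L2 α=4/7: [2720/49, 993/7, 3180/49]
L3 α=1/2: [7240/49, 2239/14, 2913/49]
L4 α=5/7: [42410/343, 10499/49, 61196/343]
= [124, 214, 178]

at x=1,y=1 over L1,L2,L3,L4:
L1 α=1/4: [83/2, 23/4, 67/4]
L2 α=1: [245, 129, 250]
L3 α=1/4: [767/4, 111, 853/4]
L4 α=1/2: [927/8, 159, 1273/8]
→ [116, 159, 159]

(1,2) stack=L1,L2,L3,L4,L5; from [0,0,0]:
+L1 (α=1) → [97, 17, 153]
+L2 (α=0) → [97, 17, 153]
+L3 (α=1/2) → [335/2, 90, 311/2]
+L4 (α=0) → [335/2, 90, 311/2]
+L5 (α=1/2) → [447/4, 48, 419/4]
→ [112, 48, 105]


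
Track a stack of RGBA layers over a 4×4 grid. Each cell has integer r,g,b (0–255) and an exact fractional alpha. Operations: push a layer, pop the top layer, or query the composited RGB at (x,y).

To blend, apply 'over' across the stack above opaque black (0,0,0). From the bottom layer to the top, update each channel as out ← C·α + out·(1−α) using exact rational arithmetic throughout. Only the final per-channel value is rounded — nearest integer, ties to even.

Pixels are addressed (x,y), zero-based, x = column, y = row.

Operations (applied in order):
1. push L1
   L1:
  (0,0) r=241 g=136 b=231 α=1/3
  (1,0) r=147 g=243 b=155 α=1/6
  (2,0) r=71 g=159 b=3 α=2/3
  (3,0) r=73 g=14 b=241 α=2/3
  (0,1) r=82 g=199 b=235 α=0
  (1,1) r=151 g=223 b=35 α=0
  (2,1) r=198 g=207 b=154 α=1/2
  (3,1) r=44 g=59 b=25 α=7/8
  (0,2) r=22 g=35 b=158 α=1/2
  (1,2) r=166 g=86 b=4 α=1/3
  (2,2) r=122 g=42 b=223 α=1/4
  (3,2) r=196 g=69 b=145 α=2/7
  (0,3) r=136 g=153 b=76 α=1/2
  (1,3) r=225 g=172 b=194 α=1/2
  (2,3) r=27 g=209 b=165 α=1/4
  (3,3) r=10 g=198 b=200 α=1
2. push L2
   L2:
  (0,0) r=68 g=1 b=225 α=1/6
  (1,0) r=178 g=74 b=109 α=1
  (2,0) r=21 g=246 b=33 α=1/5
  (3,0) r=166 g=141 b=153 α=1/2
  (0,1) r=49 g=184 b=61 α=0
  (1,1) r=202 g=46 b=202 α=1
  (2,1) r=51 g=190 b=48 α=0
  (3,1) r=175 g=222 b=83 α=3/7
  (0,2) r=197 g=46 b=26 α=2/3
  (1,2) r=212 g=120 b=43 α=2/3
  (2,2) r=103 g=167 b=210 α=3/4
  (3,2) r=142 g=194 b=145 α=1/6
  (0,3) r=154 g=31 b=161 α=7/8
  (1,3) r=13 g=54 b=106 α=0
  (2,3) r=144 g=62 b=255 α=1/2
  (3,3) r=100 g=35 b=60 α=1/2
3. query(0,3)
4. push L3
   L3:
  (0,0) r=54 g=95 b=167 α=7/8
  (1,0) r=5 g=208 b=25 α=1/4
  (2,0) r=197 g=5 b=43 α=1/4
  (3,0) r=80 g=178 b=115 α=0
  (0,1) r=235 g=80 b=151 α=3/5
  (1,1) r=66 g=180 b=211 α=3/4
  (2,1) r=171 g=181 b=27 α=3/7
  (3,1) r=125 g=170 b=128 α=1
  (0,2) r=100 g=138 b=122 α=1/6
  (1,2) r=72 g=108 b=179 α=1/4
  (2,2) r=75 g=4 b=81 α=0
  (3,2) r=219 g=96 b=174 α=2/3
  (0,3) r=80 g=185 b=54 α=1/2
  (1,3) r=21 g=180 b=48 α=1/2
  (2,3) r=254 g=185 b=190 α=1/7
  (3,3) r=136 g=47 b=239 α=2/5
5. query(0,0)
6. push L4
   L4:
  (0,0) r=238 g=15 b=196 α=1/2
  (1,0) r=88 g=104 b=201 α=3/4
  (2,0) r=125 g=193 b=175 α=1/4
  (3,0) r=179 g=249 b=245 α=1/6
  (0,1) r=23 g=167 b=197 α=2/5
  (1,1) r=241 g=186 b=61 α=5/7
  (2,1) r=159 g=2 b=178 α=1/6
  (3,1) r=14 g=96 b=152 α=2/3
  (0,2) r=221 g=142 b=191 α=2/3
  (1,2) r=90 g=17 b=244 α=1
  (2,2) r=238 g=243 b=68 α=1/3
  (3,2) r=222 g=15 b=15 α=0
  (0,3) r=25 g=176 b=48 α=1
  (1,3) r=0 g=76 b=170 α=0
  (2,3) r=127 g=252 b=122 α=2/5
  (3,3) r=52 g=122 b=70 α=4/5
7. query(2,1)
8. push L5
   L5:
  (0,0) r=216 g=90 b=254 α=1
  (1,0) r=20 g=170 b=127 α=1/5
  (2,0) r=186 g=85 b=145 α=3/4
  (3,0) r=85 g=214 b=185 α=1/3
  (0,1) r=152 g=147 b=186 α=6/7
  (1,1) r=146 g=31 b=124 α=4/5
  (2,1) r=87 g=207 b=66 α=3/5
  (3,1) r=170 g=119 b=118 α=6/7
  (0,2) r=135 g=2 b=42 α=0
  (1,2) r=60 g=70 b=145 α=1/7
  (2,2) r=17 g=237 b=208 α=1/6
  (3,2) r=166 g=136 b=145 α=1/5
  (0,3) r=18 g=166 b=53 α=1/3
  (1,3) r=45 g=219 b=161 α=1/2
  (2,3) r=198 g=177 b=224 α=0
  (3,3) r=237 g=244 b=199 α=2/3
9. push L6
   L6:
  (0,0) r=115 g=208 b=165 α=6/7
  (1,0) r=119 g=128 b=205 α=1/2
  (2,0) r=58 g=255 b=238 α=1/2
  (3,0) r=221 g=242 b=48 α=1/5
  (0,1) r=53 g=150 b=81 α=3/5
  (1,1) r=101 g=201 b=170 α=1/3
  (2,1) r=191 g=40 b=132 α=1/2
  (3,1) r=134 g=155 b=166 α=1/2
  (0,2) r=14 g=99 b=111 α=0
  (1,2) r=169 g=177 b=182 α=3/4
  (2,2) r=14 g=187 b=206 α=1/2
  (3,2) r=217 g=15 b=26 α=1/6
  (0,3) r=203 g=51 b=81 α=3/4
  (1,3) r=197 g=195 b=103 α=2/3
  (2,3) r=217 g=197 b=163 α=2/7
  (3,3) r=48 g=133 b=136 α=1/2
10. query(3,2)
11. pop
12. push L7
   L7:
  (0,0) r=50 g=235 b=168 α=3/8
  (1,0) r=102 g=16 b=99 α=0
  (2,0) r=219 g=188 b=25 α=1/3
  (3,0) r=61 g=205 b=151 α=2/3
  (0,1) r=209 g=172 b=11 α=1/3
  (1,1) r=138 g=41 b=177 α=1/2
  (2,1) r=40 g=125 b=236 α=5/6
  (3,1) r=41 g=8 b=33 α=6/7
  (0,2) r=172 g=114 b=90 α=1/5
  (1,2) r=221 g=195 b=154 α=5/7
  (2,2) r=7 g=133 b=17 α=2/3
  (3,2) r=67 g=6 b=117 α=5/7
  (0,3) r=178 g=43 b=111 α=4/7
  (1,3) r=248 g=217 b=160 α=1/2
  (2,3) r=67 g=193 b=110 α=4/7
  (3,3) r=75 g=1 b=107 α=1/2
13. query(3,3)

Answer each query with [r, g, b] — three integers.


query (0,3) [L1,L2] — begin 0,0,0
L1 α=1/2: [68, 153/2, 38]
L2 α=7/8: [573/4, 587/16, 1165/8]
= [143, 37, 146]

query (0,0) [L1,L2,L3] — begin 0,0,0
L1 α=1/3: [241/3, 136/3, 77]
L2 α=1/6: [1409/18, 683/18, 305/3]
L3 α=7/8: [8213/144, 12653/144, 953/6]
rounded: [57, 88, 159]

query (2,1) [L1,L2,L3,L4] — begin 0,0,0
+L1 (α=1/2) → [99, 207/2, 77]
+L2 (α=0) → [99, 207/2, 77]
+L3 (α=3/7) → [909/7, 957/7, 389/7]
+L4 (α=1/6) → [943/7, 4799/42, 3191/42]
→ [135, 114, 76]

at x=3,y=2 over L1,L2,L3,L4,L5,L6:
L1 α=2/7: [56, 138/7, 290/7]
L2 α=1/6: [211/3, 1024/21, 2465/42]
L3 α=2/3: [1525/9, 5056/63, 17081/126]
L4 α=0: [1525/9, 5056/63, 17081/126]
L5 α=1/5: [7594/45, 28792/315, 43297/315]
L6 α=1/6: [9547/54, 29737/378, 44935/378]
→ [177, 79, 119]

at x=3,y=3 over L1,L2,L3,L4,L5,L7:
after L1 α=1: [10, 198, 200]
after L2 α=1/2: [55, 233/2, 130]
after L3 α=2/5: [437/5, 887/10, 868/5]
after L4 α=4/5: [1477/25, 5767/50, 2268/25]
after L5 α=2/3: [13327/75, 30167/150, 12218/75]
after L7 α=1/2: [9476/75, 30317/300, 20243/150]
= [126, 101, 135]


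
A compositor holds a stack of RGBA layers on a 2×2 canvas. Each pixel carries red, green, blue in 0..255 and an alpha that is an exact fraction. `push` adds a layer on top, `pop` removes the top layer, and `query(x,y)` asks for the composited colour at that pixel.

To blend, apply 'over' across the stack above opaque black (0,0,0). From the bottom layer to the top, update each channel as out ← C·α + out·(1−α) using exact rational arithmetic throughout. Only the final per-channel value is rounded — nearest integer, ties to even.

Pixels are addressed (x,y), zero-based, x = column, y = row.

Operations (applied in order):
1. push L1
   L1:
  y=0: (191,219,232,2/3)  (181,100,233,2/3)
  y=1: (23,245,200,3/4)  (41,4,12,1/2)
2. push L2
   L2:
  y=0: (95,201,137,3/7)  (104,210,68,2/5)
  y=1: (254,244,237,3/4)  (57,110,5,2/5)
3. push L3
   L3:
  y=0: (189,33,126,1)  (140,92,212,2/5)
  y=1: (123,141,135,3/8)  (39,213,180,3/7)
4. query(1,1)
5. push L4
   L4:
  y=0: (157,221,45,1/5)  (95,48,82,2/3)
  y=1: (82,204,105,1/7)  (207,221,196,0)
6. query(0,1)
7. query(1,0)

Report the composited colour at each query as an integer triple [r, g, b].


query (1,1) [L1,L2,L3] — begin 0,0,0
L1 α=1/2: [41/2, 2, 6]
L2 α=2/5: [351/10, 226/5, 28/5]
L3 α=3/7: [1287/35, 4099/35, 2812/35]
= [37, 117, 80]

query (0,1) [L1,L2,L3,L4] — begin 0,0,0
+L1 (α=3/4) → [69/4, 735/4, 150]
+L2 (α=3/4) → [3117/16, 3663/16, 861/4]
+L3 (α=3/8) → [21489/128, 25083/128, 5925/32]
+L4 (α=1/7) → [69715/448, 12615/64, 19455/112]
→ [156, 197, 174]

at x=1,y=0 over L1,L2,L3,L4:
after L1 α=2/3: [362/3, 200/3, 466/3]
after L2 α=2/5: [114, 124, 602/5]
after L3 α=2/5: [622/5, 556/5, 3926/25]
after L4 α=2/3: [524/5, 1036/15, 8026/75]
= [105, 69, 107]


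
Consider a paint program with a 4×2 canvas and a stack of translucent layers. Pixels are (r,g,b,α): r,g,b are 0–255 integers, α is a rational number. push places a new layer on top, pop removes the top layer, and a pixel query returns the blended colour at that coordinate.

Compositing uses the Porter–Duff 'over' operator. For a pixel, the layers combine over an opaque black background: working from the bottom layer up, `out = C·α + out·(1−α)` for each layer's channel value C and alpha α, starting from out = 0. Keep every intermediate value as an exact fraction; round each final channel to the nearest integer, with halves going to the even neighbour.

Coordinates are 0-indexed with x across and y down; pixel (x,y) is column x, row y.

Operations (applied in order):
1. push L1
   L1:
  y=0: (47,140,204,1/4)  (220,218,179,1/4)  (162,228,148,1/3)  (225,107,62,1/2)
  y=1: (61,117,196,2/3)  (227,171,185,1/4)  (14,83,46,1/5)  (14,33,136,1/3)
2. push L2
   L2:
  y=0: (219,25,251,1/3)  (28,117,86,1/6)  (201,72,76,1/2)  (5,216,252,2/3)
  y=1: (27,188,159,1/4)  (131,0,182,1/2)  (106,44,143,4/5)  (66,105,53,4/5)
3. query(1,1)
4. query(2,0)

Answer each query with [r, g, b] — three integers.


at x=1,y=1 over L1,L2:
+L1 (α=1/4) → [227/4, 171/4, 185/4]
+L2 (α=1/2) → [751/8, 171/8, 913/8]
= [94, 21, 114]

query (2,0) [L1,L2] — begin 0,0,0
+L1 (α=1/3) → [54, 76, 148/3]
+L2 (α=1/2) → [255/2, 74, 188/3]
= [128, 74, 63]


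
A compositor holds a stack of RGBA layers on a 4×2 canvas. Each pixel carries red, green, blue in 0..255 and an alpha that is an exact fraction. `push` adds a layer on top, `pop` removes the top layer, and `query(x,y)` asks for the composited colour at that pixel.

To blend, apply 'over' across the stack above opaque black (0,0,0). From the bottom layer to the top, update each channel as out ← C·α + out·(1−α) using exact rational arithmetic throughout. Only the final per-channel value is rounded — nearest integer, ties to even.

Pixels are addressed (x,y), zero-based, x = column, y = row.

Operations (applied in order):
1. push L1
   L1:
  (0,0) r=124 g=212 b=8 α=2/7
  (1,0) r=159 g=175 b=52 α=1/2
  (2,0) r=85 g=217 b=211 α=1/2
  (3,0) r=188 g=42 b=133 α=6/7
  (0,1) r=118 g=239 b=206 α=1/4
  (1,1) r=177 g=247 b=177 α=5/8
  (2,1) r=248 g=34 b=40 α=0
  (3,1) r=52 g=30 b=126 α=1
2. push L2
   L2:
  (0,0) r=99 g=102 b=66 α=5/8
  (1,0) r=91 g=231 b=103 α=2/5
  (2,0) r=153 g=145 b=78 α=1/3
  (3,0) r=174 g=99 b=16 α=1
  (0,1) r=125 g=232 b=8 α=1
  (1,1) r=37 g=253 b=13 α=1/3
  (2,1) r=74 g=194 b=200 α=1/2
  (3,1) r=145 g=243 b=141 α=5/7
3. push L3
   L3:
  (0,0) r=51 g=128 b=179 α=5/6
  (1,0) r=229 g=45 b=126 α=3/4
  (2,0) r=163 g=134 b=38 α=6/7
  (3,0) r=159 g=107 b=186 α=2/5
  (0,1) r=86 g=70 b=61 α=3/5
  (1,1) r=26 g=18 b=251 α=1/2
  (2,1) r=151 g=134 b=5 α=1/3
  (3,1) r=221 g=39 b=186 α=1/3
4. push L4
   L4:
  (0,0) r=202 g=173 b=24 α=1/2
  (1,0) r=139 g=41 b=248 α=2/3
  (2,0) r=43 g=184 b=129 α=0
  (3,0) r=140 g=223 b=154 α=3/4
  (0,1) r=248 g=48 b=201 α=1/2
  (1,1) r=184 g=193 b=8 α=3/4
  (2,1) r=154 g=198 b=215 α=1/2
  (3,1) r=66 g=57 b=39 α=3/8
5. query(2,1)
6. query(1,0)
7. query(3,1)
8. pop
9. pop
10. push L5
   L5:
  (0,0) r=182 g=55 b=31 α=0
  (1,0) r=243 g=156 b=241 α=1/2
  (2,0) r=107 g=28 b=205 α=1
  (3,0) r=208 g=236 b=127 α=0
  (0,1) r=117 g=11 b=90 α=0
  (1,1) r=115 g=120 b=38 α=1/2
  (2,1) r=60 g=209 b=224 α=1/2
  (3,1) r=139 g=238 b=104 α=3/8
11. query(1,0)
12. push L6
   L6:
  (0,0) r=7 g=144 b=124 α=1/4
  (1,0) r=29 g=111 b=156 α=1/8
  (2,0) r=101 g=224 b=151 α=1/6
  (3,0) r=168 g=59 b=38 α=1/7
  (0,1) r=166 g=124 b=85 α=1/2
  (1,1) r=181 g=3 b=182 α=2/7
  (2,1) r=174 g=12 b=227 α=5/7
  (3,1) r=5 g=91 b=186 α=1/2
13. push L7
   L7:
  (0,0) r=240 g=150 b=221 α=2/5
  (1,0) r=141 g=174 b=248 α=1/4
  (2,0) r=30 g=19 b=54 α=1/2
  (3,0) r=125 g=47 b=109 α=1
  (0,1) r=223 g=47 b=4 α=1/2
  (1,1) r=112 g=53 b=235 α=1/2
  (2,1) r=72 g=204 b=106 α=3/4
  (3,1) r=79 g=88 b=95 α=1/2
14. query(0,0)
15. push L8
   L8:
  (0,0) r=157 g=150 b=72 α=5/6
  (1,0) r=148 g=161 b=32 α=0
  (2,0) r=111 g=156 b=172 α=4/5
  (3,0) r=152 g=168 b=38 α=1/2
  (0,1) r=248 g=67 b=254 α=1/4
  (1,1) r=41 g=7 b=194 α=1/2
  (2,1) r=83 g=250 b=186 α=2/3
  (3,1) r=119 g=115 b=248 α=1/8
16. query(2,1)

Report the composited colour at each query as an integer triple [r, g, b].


at x=2,y=1 over L1,L2,L3,L4:
after L1 α=0: [0, 0, 0]
after L2 α=1/2: [37, 97, 100]
after L3 α=1/3: [75, 328/3, 205/3]
after L4 α=1/2: [229/2, 461/3, 425/3]
→ [114, 154, 142]

(1,0) stack=L1,L2,L3,L4; from [0,0,0]:
+L1 (α=1/2) → [159/2, 175/2, 26]
+L2 (α=2/5) → [841/10, 1449/10, 284/5]
+L3 (α=3/4) → [7711/40, 2799/40, 1087/10]
+L4 (α=2/3) → [6277/40, 6079/120, 6047/30]
rounded: [157, 51, 202]

at x=3,y=1 over L1,L2,L3,L4:
after L1 α=1: [52, 30, 126]
after L2 α=5/7: [829/7, 1275/7, 957/7]
after L3 α=1/3: [3205/21, 941/7, 1072/7]
after L4 α=3/8: [20183/168, 2951/28, 6179/56]
→ [120, 105, 110]

query (1,0) [L1,L2,L5] — begin 0,0,0
+L1 (α=1/2) → [159/2, 175/2, 26]
+L2 (α=2/5) → [841/10, 1449/10, 284/5]
+L5 (α=1/2) → [3271/20, 3009/20, 1489/10]
= [164, 150, 149]

at x=0,y=0 over L1,L2,L5,L6,L7:
+L1 (α=2/7) → [248/7, 424/7, 16/7]
+L2 (α=5/8) → [4209/56, 2421/28, 1179/28]
+L5 (α=0) → [4209/56, 2421/28, 1179/28]
+L6 (α=1/4) → [13019/224, 11295/112, 7009/112]
+L7 (α=2/5) → [146577/1120, 13497/112, 70531/560]
rounded: [131, 121, 126]

at x=2,y=1 over L1,L2,L5,L6,L7,L8:
+L1 (α=0) → [0, 0, 0]
+L2 (α=1/2) → [37, 97, 100]
+L5 (α=1/2) → [97/2, 153, 162]
+L6 (α=5/7) → [967/7, 366/7, 1459/7]
+L7 (α=3/4) → [2479/28, 2325/14, 3685/28]
+L8 (α=2/3) → [7127/84, 9325/42, 14101/84]
rounded: [85, 222, 168]


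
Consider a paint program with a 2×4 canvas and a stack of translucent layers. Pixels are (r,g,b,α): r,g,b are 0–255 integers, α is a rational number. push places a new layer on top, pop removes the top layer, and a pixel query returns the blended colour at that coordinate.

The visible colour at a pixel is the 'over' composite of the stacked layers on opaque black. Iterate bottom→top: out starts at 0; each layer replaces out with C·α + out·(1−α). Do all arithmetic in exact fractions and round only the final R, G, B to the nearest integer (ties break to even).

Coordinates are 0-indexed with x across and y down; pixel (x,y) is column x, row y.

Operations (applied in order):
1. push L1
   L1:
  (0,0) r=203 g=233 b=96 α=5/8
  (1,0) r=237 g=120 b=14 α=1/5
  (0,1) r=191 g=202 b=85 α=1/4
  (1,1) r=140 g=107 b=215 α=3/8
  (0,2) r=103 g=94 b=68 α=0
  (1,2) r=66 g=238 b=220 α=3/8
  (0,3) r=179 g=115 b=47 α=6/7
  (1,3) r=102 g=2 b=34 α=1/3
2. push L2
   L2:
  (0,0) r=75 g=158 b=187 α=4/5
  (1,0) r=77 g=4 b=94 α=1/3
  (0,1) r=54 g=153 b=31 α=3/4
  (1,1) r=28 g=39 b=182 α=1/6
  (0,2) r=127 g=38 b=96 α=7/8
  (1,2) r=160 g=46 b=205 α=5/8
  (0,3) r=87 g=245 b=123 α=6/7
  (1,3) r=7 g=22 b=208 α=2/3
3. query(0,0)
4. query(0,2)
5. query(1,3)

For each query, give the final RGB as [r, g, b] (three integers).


(0,0) stack=L1,L2; from [0,0,0]:
after L1 α=5/8: [1015/8, 1165/8, 60]
after L2 α=4/5: [683/8, 6221/40, 808/5]
→ [85, 156, 162]

(0,2) stack=L1,L2; from [0,0,0]:
+L1 (α=0) → [0, 0, 0]
+L2 (α=7/8) → [889/8, 133/4, 84]
rounded: [111, 33, 84]

(1,3) stack=L1,L2; from [0,0,0]:
after L1 α=1/3: [34, 2/3, 34/3]
after L2 α=2/3: [16, 134/9, 1282/9]
rounded: [16, 15, 142]


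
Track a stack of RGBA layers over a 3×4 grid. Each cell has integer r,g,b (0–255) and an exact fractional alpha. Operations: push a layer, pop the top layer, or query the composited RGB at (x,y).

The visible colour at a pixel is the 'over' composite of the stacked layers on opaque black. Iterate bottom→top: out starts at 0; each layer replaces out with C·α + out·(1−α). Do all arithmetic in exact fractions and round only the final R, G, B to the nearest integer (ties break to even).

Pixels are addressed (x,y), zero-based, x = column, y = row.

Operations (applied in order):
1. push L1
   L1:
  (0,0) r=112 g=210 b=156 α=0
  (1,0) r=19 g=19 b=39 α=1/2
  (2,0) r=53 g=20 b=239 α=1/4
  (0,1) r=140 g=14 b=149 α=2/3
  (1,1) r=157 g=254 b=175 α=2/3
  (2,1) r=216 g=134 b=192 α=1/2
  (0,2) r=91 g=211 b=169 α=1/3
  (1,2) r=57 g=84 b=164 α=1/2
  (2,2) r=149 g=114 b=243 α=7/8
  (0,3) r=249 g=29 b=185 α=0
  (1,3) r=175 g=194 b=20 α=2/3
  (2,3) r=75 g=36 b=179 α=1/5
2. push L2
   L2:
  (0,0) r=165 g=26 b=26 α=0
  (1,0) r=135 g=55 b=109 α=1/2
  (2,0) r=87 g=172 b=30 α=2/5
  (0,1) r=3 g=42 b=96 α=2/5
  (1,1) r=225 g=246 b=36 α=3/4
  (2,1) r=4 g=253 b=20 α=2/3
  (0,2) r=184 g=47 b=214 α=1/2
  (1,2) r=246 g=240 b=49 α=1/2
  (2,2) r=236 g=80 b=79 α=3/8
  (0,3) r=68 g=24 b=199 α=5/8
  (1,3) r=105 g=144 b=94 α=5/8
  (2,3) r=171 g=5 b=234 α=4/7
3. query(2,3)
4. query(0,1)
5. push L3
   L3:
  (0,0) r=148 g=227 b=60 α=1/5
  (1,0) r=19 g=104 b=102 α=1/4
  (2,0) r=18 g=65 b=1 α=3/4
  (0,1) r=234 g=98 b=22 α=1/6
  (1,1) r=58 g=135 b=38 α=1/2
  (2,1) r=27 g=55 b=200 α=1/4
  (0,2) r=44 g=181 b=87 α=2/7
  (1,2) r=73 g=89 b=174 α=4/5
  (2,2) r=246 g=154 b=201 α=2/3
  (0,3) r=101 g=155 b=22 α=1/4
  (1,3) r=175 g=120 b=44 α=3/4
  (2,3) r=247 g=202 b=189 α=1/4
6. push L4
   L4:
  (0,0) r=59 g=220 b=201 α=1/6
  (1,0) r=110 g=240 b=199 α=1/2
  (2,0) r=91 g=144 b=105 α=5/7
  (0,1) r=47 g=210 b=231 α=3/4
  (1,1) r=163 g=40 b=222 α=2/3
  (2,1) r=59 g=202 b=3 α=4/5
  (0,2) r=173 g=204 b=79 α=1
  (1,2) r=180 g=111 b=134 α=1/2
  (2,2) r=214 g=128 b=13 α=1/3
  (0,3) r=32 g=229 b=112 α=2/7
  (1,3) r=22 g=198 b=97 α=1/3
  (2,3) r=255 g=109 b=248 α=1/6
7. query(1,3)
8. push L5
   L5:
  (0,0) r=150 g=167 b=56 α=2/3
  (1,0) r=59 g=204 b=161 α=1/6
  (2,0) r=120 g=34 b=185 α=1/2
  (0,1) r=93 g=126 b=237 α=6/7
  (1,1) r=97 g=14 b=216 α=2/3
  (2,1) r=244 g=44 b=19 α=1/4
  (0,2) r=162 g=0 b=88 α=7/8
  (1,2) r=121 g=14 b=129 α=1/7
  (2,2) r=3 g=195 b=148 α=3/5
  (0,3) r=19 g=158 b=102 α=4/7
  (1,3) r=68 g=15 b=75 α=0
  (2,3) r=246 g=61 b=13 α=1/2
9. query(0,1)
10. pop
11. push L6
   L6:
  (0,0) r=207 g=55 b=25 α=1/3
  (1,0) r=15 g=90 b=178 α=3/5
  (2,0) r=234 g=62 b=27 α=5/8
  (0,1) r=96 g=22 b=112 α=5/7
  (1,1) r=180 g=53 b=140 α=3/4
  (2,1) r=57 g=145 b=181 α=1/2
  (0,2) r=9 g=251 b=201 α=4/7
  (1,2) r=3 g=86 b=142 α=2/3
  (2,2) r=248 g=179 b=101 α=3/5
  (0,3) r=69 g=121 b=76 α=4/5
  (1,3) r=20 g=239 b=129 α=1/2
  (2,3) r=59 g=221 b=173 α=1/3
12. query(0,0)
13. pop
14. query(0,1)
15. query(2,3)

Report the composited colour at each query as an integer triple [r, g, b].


(2,3) stack=L1,L2; from [0,0,0]:
+L1 (α=1/5) → [15, 36/5, 179/5]
+L2 (α=4/7) → [729/7, 208/35, 5217/35]
rounded: [104, 6, 149]

at x=0,y=1 over L1,L2:
+L1 (α=2/3) → [280/3, 28/3, 298/3]
+L2 (α=2/5) → [286/5, 112/5, 98]
→ [57, 22, 98]

at x=1,y=3 over L1,L2,L3,L4:
+L1 (α=2/3) → [350/3, 388/3, 40/3]
+L2 (α=5/8) → [875/8, 277/2, 255/4]
+L3 (α=3/4) → [5075/32, 997/8, 783/16]
+L4 (α=1/3) → [1809/16, 1789/12, 1559/24]
rounded: [113, 149, 65]

(0,1) stack=L1,L2,L3,L4,L5; from [0,0,0]:
+L1 (α=2/3) → [280/3, 28/3, 298/3]
+L2 (α=2/5) → [286/5, 112/5, 98]
+L3 (α=1/6) → [260/3, 35, 256/3]
+L4 (α=3/4) → [683/12, 665/4, 2335/12]
+L5 (α=6/7) → [7379/84, 527/4, 19399/84]
rounded: [88, 132, 231]

at x=0,y=0 over L1,L2,L3,L4,L6:
+L1 (α=0) → [0, 0, 0]
+L2 (α=0) → [0, 0, 0]
+L3 (α=1/5) → [148/5, 227/5, 12]
+L4 (α=1/6) → [69/2, 149/2, 87/2]
+L6 (α=1/3) → [92, 68, 112/3]
→ [92, 68, 37]

(0,1) stack=L1,L2,L3,L4; from [0,0,0]:
+L1 (α=2/3) → [280/3, 28/3, 298/3]
+L2 (α=2/5) → [286/5, 112/5, 98]
+L3 (α=1/6) → [260/3, 35, 256/3]
+L4 (α=3/4) → [683/12, 665/4, 2335/12]
= [57, 166, 195]

(2,3) stack=L1,L2,L3,L4; from [0,0,0]:
+L1 (α=1/5) → [15, 36/5, 179/5]
+L2 (α=4/7) → [729/7, 208/35, 5217/35]
+L3 (α=1/4) → [979/7, 3847/70, 11133/70]
+L4 (α=1/6) → [3340/21, 1791/28, 14605/84]
rounded: [159, 64, 174]


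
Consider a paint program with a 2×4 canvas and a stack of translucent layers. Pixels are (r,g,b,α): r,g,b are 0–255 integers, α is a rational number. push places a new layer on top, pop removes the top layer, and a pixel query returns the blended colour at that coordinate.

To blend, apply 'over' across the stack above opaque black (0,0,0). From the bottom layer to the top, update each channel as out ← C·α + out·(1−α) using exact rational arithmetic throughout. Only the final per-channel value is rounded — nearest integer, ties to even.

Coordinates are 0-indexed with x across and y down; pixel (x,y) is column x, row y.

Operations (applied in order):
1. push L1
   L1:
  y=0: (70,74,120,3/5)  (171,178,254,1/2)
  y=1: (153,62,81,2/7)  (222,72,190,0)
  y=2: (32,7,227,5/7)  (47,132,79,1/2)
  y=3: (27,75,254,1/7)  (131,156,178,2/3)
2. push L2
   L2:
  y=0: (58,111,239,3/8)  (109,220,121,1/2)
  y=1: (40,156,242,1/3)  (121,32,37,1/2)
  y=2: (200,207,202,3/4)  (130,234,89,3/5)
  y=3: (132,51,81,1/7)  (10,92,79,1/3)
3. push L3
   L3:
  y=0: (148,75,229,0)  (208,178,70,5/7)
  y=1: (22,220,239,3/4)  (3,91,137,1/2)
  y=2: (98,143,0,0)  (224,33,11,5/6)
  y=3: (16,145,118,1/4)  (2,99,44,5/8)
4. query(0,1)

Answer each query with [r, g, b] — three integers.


(0,1) stack=L1,L2,L3; from [0,0,0]:
L1 α=2/7: [306/7, 124/7, 162/7]
L2 α=1/3: [892/21, 1340/21, 2018/21]
L3 α=3/4: [1139/42, 3800/21, 17075/84]
→ [27, 181, 203]


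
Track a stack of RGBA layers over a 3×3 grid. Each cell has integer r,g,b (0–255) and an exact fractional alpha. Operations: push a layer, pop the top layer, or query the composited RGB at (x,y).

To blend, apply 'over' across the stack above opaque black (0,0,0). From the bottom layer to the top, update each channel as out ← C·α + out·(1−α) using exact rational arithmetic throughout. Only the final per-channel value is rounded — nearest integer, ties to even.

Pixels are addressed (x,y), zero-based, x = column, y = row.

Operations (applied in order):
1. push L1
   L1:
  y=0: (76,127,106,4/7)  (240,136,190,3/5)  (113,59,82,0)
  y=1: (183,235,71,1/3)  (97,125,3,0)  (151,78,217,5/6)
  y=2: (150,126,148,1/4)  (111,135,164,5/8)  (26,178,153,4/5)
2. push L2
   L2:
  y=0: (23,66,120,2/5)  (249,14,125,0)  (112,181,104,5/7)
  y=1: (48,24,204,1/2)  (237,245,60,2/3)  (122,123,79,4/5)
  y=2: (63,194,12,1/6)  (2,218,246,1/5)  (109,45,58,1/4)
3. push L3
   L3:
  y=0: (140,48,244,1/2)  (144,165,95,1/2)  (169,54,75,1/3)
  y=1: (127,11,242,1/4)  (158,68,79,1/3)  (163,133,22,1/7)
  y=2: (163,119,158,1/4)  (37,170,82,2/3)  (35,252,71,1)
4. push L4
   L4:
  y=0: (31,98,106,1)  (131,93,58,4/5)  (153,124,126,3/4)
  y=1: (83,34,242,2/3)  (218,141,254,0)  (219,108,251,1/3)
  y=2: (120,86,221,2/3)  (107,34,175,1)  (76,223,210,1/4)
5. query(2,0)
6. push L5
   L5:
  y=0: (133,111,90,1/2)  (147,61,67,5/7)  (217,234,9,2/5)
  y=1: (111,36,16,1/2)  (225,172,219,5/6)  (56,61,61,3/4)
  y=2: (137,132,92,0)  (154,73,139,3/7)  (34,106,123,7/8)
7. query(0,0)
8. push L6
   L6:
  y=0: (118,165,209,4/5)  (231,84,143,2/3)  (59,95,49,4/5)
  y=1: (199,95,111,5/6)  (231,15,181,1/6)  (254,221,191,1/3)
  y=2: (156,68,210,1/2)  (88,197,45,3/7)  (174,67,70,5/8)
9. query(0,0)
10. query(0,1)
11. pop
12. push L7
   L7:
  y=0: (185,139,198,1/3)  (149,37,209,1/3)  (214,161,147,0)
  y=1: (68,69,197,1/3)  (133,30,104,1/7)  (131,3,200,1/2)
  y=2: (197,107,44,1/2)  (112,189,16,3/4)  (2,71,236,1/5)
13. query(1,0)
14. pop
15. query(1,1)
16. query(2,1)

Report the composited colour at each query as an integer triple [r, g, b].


query (2,0) [L1,L2,L3,L4] — begin 0,0,0
after L1 α=0: [0, 0, 0]
after L2 α=5/7: [80, 905/7, 520/7]
after L3 α=1/3: [329/3, 2188/21, 1565/21]
after L4 α=3/4: [853/6, 2500/21, 9503/84]
→ [142, 119, 113]

(0,0) stack=L1,L2,L3,L4,L5; from [0,0,0]:
L1 α=4/7: [304/7, 508/7, 424/7]
L2 α=2/5: [1234/35, 2448/35, 2952/35]
L3 α=1/2: [3067/35, 2064/35, 5746/35]
L4 α=1: [31, 98, 106]
L5 α=1/2: [82, 209/2, 98]
→ [82, 104, 98]

query (0,0) [L1,L2,L3,L4,L5,L6] — begin 0,0,0
+L1 (α=4/7) → [304/7, 508/7, 424/7]
+L2 (α=2/5) → [1234/35, 2448/35, 2952/35]
+L3 (α=1/2) → [3067/35, 2064/35, 5746/35]
+L4 (α=1) → [31, 98, 106]
+L5 (α=1/2) → [82, 209/2, 98]
+L6 (α=4/5) → [554/5, 1529/10, 934/5]
→ [111, 153, 187]

at x=0,y=1 over L1,L2,L3,L4,L5,L6:
after L1 α=1/3: [61, 235/3, 71/3]
after L2 α=1/2: [109/2, 307/6, 683/6]
after L3 α=1/4: [581/8, 329/8, 1167/8]
after L4 α=2/3: [1909/24, 291/8, 5039/24]
after L5 α=1/2: [4573/48, 579/16, 5423/48]
after L6 α=5/6: [52333/288, 8179/96, 32063/288]
→ [182, 85, 111]

at x=1,y=0 over L1,L2,L3,L4,L5,L7:
after L1 α=3/5: [144, 408/5, 114]
after L2 α=0: [144, 408/5, 114]
after L3 α=1/2: [144, 1233/10, 209/2]
after L4 α=4/5: [668/5, 4953/50, 673/10]
after L5 α=5/7: [5011/35, 12578/175, 2348/35]
after L7 α=1/3: [5079/35, 31631/525, 12011/105]
→ [145, 60, 114]

at x=1,y=1 over L1,L2,L3,L4,L5:
+L1 (α=0) → [0, 0, 0]
+L2 (α=2/3) → [158, 490/3, 40]
+L3 (α=1/3) → [158, 1184/9, 53]
+L4 (α=0) → [158, 1184/9, 53]
+L5 (α=5/6) → [1283/6, 4462/27, 574/3]
= [214, 165, 191]

at x=2,y=1 over L1,L2,L3,L4,L5:
after L1 α=5/6: [755/6, 65, 1085/6]
after L2 α=4/5: [3683/30, 557/5, 2981/30]
after L3 α=1/7: [4498/35, 4007/35, 3091/35]
after L4 α=1/3: [16661/105, 11794/105, 4989/35]
after L5 α=3/4: [34301/420, 31009/420, 5697/70]
→ [82, 74, 81]
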